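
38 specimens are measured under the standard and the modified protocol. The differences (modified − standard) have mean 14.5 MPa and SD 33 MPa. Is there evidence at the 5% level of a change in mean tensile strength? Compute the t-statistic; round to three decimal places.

H0: μ_d = 0; H1: μ_d ≠ 0 (paired t-test on the differences, two-sided).
t = d̄/(s_d/√n) = 14.5/(33/√38) = 2.709
df = n − 1 = 37
Two-sided p-value ≈ 0.0102
Since p ≈ 0.0102 < α = 0.05, reject H0; the data support H1.

2.709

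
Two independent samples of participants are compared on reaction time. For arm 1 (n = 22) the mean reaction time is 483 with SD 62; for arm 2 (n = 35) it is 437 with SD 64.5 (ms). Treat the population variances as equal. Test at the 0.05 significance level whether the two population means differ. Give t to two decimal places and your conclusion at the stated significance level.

Let group 1 = arm 1, group 2 = arm 2. H0: μ_1 = μ_2; H1: μ_1 ≠ μ_2 (two-sample pooled-variance t-test, two-sided).
s_p² = [(22−1)·62² + (35−1)·64.5²]/(22+35−2) = 4039.5
t = (483 − 437)/√[4039.5·(1/22 + 1/35)] = 2.66
df = n₁ + n₂ − 2 = 55
Two-sided p-value ≈ 0.0102
Since p ≈ 0.0102 < α = 0.05, reject H0; the evidence is statistically significant.

t = 2.66; reject H0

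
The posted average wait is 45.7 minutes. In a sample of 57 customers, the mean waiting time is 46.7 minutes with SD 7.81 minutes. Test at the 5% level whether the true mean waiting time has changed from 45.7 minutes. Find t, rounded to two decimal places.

0.97

H0: μ = 45.7; H1: μ ≠ 45.7 (one-sample t-test, two-sided).
t = (x̄ − μ₀)/(s/√n) = (46.7 − 45.7)/(7.81/√57) = 0.97
df = n − 1 = 56
Two-sided p-value ≈ 0.338
Since p ≈ 0.338 > α = 0.05, fail to reject H0; the evidence is not statistically significant.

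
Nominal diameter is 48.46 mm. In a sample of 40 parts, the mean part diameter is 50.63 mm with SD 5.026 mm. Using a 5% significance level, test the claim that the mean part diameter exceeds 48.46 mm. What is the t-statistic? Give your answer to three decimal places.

2.731

H0: μ = 48.46; H1: μ > 48.46 (one-sample t-test, right-tailed).
t = (x̄ − μ₀)/(s/√n) = (50.63 − 48.46)/(5.026/√40) = 2.731
df = n − 1 = 39
p-value = P(T ≥ 2.731) ≈ 0.005
Since p ≈ 0.005 < α = 0.05, reject H0; the data support H1.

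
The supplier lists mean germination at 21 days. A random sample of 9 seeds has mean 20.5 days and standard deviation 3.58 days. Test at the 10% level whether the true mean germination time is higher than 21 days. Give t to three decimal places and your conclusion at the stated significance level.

H0: μ = 21; H1: μ > 21 (one-sample t-test, right-tailed).
t = (x̄ − μ₀)/(s/√n) = (20.5 − 21)/(3.58/√9) = -0.419
df = n − 1 = 8
p-value = P(T ≥ -0.419) ≈ 0.657
Since p ≈ 0.657 > α = 0.1, fail to reject H0; the data do not provide sufficient evidence against H0.

t = -0.419; fail to reject H0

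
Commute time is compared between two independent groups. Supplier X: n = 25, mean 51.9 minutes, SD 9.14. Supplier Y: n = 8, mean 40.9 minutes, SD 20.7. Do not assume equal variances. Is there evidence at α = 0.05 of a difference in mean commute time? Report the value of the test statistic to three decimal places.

1.458

Let group 1 = supplier X, group 2 = supplier Y. H0: μ_1 = μ_2; H1: μ_1 ≠ μ_2 (Welch's two-sample t-test, two-sided).
t = (x̄_1 − x̄_2)/√(s_1²/n_1 + s_2²/n_2) = (51.9 − 40.9)/√(9.14²/25 + 20.7²/8) = 1.458
Welch–Satterthwaite df ≈ 7.89
Two-sided p-value ≈ 0.183
Since p ≈ 0.183 > α = 0.05, fail to reject H0; the evidence is not statistically significant.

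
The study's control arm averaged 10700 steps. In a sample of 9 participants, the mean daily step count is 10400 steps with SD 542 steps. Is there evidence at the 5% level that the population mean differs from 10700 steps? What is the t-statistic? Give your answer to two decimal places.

H0: μ = 10700; H1: μ ≠ 10700 (one-sample t-test, two-sided).
t = (x̄ − μ₀)/(s/√n) = (10400 − 10700)/(542/√9) = -1.66
df = n − 1 = 8
Two-sided p-value ≈ 0.135
Since p ≈ 0.135 > α = 0.05, fail to reject H0; the data do not provide sufficient evidence against H0.

-1.66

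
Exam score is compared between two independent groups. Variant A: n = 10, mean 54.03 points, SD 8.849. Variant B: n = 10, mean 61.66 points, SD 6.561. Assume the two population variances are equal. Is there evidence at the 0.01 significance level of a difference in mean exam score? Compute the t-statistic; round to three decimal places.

Let group 1 = variant A, group 2 = variant B. H0: μ_1 = μ_2; H1: μ_1 ≠ μ_2 (two-sample pooled-variance t-test, two-sided).
s_p² = [(10−1)·8.849² + (10−1)·6.561²]/(10+10−2) = 60.6758
t = (54.03 − 61.66)/√[60.6758·(1/10 + 1/10)] = -2.190
df = n₁ + n₂ − 2 = 18
Two-sided p-value ≈ 0.0419
Since p ≈ 0.0419 > α = 0.01, fail to reject H0; the evidence is not statistically significant.

-2.190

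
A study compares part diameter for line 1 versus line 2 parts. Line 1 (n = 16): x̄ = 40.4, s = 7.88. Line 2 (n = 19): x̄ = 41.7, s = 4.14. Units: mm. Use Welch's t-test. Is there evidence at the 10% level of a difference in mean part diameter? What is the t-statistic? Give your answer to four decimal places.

-0.5944

Let group 1 = line 1, group 2 = line 2. H0: μ_1 = μ_2; H1: μ_1 ≠ μ_2 (Welch's two-sample t-test, two-sided).
t = (x̄_1 − x̄_2)/√(s_1²/n_1 + s_2²/n_2) = (40.4 − 41.7)/√(7.88²/16 + 4.14²/19) = -0.5944
Welch–Satterthwaite df ≈ 21.80
Two-sided p-value ≈ 0.5583
Since p ≈ 0.5583 > α = 0.1, fail to reject H0; the evidence is not statistically significant.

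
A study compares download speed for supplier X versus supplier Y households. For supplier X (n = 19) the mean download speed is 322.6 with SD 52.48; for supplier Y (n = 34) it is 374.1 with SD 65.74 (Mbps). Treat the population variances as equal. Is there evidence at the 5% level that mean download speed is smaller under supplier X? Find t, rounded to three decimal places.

Let group 1 = supplier X, group 2 = supplier Y. H0: μ_1 = μ_2; H1: μ_1 < μ_2 (two-sample pooled-variance t-test, left-tailed).
s_p² = [(19−1)·52.48² + (34−1)·65.74²]/(19+34−2) = 3768.48
t = (322.6 − 374.1)/√[3768.48·(1/19 + 1/34)] = -2.929
df = n₁ + n₂ − 2 = 51
p-value = P(T ≤ -2.929) ≈ 0.0025
Since p ≈ 0.0025 < α = 0.05, reject H0; the data support H1.

-2.929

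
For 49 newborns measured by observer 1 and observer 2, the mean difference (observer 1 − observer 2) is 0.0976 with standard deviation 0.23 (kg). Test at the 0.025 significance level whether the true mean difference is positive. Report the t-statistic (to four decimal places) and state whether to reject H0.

t = 2.9704; reject H0

H0: μ_d = 0; H1: μ_d > 0 (paired t-test on the differences, right-tailed).
t = d̄/(s_d/√n) = 0.0976/(0.23/√49) = 2.9704
df = n − 1 = 48
p-value = P(T ≥ 2.9704) ≈ 0.0023
Since p ≈ 0.0023 < α = 0.025, reject H0; the evidence is statistically significant.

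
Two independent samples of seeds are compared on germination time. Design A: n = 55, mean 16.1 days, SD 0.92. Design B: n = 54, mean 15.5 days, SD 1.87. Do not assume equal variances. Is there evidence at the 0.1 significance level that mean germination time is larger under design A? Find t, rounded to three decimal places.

Let group 1 = design A, group 2 = design B. H0: μ_1 = μ_2; H1: μ_1 > μ_2 (Welch's two-sample t-test, right-tailed).
t = (x̄_1 − x̄_2)/√(s_1²/n_1 + s_2²/n_2) = (16.1 − 15.5)/√(0.92²/55 + 1.87²/54) = 2.119
Welch–Satterthwaite df ≈ 76.92
p-value = P(T ≥ 2.119) ≈ 0.019
Since p ≈ 0.019 < α = 0.1, reject H0; the evidence is statistically significant.

2.119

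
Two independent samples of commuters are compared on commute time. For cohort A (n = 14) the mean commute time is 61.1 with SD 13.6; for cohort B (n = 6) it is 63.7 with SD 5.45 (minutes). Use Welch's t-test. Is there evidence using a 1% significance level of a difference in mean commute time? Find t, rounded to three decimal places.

-0.610

Let group 1 = cohort A, group 2 = cohort B. H0: μ_1 = μ_2; H1: μ_1 ≠ μ_2 (Welch's two-sample t-test, two-sided).
t = (x̄_1 − x̄_2)/√(s_1²/n_1 + s_2²/n_2) = (61.1 − 63.7)/√(13.6²/14 + 5.45²/6) = -0.610
Welch–Satterthwaite df ≈ 18.00
Two-sided p-value ≈ 0.5494
Since p ≈ 0.5494 > α = 0.01, fail to reject H0; the evidence is not statistically significant.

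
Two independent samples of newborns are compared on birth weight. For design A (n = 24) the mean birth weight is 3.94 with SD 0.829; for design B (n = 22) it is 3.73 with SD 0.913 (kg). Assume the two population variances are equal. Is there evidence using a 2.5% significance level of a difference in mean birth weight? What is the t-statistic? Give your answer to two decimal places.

Let group 1 = design A, group 2 = design B. H0: μ_1 = μ_2; H1: μ_1 ≠ μ_2 (two-sample pooled-variance t-test, two-sided).
s_p² = [(24−1)·0.829² + (22−1)·0.913²]/(24+22−2) = 0.757079
t = (3.94 − 3.73)/√[0.757079·(1/24 + 1/22)] = 0.82
df = n₁ + n₂ − 2 = 44
Two-sided p-value ≈ 0.418
Since p ≈ 0.418 > α = 0.025, fail to reject H0; the data do not provide sufficient evidence against H0.

0.82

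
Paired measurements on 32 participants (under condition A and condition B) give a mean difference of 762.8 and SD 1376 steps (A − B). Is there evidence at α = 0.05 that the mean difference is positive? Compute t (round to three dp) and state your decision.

t = 3.136; reject H0

H0: μ_d = 0; H1: μ_d > 0 (paired t-test on the differences, right-tailed).
t = d̄/(s_d/√n) = 762.8/(1376/√32) = 3.136
df = n − 1 = 31
p-value = P(T ≥ 3.136) ≈ 0.002
Since p ≈ 0.002 < α = 0.05, reject H0; the evidence is statistically significant.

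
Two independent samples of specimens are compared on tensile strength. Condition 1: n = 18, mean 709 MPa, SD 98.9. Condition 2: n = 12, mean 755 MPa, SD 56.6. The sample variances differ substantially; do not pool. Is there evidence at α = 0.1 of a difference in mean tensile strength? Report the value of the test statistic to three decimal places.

Let group 1 = condition 1, group 2 = condition 2. H0: μ_1 = μ_2; H1: μ_1 ≠ μ_2 (Welch's two-sample t-test, two-sided).
t = (x̄_1 − x̄_2)/√(s_1²/n_1 + s_2²/n_2) = (709 − 755)/√(98.9²/18 + 56.6²/12) = -1.616
Welch–Satterthwaite df ≈ 27.54
Two-sided p-value ≈ 0.1175
Since p ≈ 0.1175 > α = 0.1, fail to reject H0; the data do not provide sufficient evidence against H0.

-1.616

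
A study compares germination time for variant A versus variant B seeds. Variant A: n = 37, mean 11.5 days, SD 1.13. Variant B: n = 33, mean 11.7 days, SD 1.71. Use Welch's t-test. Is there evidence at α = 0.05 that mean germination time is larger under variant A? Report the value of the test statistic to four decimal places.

-0.5700

Let group 1 = variant A, group 2 = variant B. H0: μ_1 = μ_2; H1: μ_1 > μ_2 (Welch's two-sample t-test, right-tailed).
t = (x̄_1 − x̄_2)/√(s_1²/n_1 + s_2²/n_2) = (11.5 − 11.7)/√(1.13²/37 + 1.71²/33) = -0.5700
Welch–Satterthwaite df ≈ 54.44
p-value = P(T ≥ -0.5700) ≈ 0.714
Since p ≈ 0.714 > α = 0.05, fail to reject H0; the data do not provide sufficient evidence against H0.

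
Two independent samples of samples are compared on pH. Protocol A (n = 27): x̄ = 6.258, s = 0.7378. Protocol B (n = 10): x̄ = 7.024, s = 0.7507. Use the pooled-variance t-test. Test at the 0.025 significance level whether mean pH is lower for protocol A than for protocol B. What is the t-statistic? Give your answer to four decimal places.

-2.7920

Let group 1 = protocol A, group 2 = protocol B. H0: μ_1 = μ_2; H1: μ_1 < μ_2 (two-sample pooled-variance t-test, left-tailed).
s_p² = [(27−1)·0.7378² + (10−1)·0.7507²]/(27+10−2) = 0.549286
t = (6.258 − 7.024)/√[0.549286·(1/27 + 1/10)] = -2.7920
df = n₁ + n₂ − 2 = 35
p-value = P(T ≤ -2.7920) ≈ 0.0042
Since p ≈ 0.0042 < α = 0.025, reject H0; the data support H1.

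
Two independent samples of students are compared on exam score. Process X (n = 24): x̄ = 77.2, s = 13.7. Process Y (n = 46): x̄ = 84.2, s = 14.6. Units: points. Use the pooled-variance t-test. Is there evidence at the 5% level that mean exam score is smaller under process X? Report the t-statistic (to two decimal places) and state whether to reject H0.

Let group 1 = process X, group 2 = process Y. H0: μ_1 = μ_2; H1: μ_1 < μ_2 (two-sample pooled-variance t-test, left-tailed).
s_p² = [(24−1)·13.7² + (46−1)·14.6²]/(24+46−2) = 204.545
t = (77.2 − 84.2)/√[204.545·(1/24 + 1/46)] = -1.94
df = n₁ + n₂ − 2 = 68
p-value = P(T ≤ -1.94) ≈ 0.028
Since p ≈ 0.028 < α = 0.05, reject H0; the evidence is statistically significant.

t = -1.94; reject H0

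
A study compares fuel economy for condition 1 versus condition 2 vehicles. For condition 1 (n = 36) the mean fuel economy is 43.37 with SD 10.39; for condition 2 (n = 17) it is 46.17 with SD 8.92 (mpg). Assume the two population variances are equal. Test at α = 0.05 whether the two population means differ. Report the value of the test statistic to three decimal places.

Let group 1 = condition 1, group 2 = condition 2. H0: μ_1 = μ_2; H1: μ_1 ≠ μ_2 (two-sample pooled-variance t-test, two-sided).
s_p² = [(36−1)·10.39² + (17−1)·8.92²]/(36+17−2) = 99.0468
t = (43.37 − 46.17)/√[99.0468·(1/36 + 1/17)] = -0.956
df = n₁ + n₂ − 2 = 51
Two-sided p-value ≈ 0.3436
Since p ≈ 0.3436 > α = 0.05, fail to reject H0; the evidence is not statistically significant.

-0.956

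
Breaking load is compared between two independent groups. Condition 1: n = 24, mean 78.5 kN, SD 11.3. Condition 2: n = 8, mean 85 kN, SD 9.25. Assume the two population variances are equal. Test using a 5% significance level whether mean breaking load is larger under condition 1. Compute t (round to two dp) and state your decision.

t = -1.47; fail to reject H0

Let group 1 = condition 1, group 2 = condition 2. H0: μ_1 = μ_2; H1: μ_1 > μ_2 (two-sample pooled-variance t-test, right-tailed).
s_p² = [(24−1)·11.3² + (8−1)·9.25²]/(24+8−2) = 117.86
t = (78.5 − 85)/√[117.86·(1/24 + 1/8)] = -1.47
df = n₁ + n₂ − 2 = 30
p-value = P(T ≥ -1.47) ≈ 0.924
Since p ≈ 0.924 > α = 0.05, fail to reject H0; the evidence is not statistically significant.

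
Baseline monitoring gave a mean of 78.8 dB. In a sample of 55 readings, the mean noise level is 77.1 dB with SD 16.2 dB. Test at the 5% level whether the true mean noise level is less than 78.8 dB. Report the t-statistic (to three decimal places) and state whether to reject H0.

t = -0.778; fail to reject H0

H0: μ = 78.8; H1: μ < 78.8 (one-sample t-test, left-tailed).
t = (x̄ − μ₀)/(s/√n) = (77.1 − 78.8)/(16.2/√55) = -0.778
df = n − 1 = 54
p-value = P(T ≤ -0.778) ≈ 0.220
Since p ≈ 0.220 > α = 0.05, fail to reject H0; the data do not provide sufficient evidence against H0.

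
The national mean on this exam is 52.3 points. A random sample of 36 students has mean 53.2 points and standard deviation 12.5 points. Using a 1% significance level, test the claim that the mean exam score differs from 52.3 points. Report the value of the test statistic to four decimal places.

0.4320

H0: μ = 52.3; H1: μ ≠ 52.3 (one-sample t-test, two-sided).
t = (x̄ − μ₀)/(s/√n) = (53.2 − 52.3)/(12.5/√36) = 0.4320
df = n − 1 = 35
Two-sided p-value ≈ 0.6684
Since p ≈ 0.6684 > α = 0.01, fail to reject H0; the evidence is not statistically significant.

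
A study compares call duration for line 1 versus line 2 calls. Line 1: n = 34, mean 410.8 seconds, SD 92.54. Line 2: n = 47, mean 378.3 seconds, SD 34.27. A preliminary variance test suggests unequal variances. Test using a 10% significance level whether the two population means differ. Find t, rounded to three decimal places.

1.953

Let group 1 = line 1, group 2 = line 2. H0: μ_1 = μ_2; H1: μ_1 ≠ μ_2 (Welch's two-sample t-test, two-sided).
t = (x̄_1 − x̄_2)/√(s_1²/n_1 + s_2²/n_2) = (410.8 − 378.3)/√(92.54²/34 + 34.27²/47) = 1.953
Welch–Satterthwaite df ≈ 39.59
Two-sided p-value ≈ 0.058
Since p ≈ 0.058 < α = 0.1, reject H0; the data support H1.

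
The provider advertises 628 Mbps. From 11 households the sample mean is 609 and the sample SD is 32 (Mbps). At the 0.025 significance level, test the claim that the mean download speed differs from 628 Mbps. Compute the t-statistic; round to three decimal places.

-1.969

H0: μ = 628; H1: μ ≠ 628 (one-sample t-test, two-sided).
t = (x̄ − μ₀)/(s/√n) = (609 − 628)/(32/√11) = -1.969
df = n − 1 = 10
Two-sided p-value ≈ 0.0772
Since p ≈ 0.0772 > α = 0.025, fail to reject H0; the evidence is not statistically significant.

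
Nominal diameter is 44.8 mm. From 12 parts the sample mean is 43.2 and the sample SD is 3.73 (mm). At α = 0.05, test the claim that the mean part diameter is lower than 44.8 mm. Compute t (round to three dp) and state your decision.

t = -1.486; fail to reject H0

H0: μ = 44.8; H1: μ < 44.8 (one-sample t-test, left-tailed).
t = (x̄ − μ₀)/(s/√n) = (43.2 − 44.8)/(3.73/√12) = -1.486
df = n − 1 = 11
p-value = P(T ≤ -1.486) ≈ 0.0827
Since p ≈ 0.0827 > α = 0.05, fail to reject H0; the evidence is not statistically significant.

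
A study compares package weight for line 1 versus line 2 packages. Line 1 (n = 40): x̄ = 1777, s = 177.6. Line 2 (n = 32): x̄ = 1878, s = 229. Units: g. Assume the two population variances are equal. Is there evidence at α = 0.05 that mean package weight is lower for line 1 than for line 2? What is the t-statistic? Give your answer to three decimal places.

Let group 1 = line 1, group 2 = line 2. H0: μ_1 = μ_2; H1: μ_1 < μ_2 (two-sample pooled-variance t-test, left-tailed).
s_p² = [(40−1)·177.6² + (32−1)·229²]/(40+32−2) = 40797.1
t = (1777 − 1878)/√[40797.1·(1/40 + 1/32)] = -2.108
df = n₁ + n₂ − 2 = 70
p-value = P(T ≤ -2.108) ≈ 0.019
Since p ≈ 0.019 < α = 0.05, reject H0; the data support H1.

-2.108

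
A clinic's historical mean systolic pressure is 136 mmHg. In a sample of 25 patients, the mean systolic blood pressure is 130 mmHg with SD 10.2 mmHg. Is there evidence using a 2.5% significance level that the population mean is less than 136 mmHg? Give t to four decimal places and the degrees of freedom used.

t = -2.9412, df = 24

H0: μ = 136; H1: μ < 136 (one-sample t-test, left-tailed).
t = (x̄ − μ₀)/(s/√n) = (130 − 136)/(10.2/√25) = -2.9412
df = n − 1 = 24
p-value = P(T ≤ -2.9412) ≈ 0.0036
Since p ≈ 0.0036 < α = 0.025, reject H0; the evidence is statistically significant.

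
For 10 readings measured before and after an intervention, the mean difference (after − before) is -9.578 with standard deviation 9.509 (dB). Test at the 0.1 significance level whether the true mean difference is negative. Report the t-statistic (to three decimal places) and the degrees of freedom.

H0: μ_d = 0; H1: μ_d < 0 (paired t-test on the differences, left-tailed).
t = d̄/(s_d/√n) = -9.578/(9.509/√10) = -3.185
df = n − 1 = 9
p-value = P(T ≤ -3.185) ≈ 0.0055
Since p ≈ 0.0055 < α = 0.1, reject H0; the evidence is statistically significant.

t = -3.185, df = 9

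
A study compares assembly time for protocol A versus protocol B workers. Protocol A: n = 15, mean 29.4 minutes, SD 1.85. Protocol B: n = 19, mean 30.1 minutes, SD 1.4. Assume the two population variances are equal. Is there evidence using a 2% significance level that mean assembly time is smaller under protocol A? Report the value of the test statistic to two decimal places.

-1.26

Let group 1 = protocol A, group 2 = protocol B. H0: μ_1 = μ_2; H1: μ_1 < μ_2 (two-sample pooled-variance t-test, left-tailed).
s_p² = [(15−1)·1.85² + (19−1)·1.4²]/(15+19−2) = 2.59984
t = (29.4 − 30.1)/√[2.59984·(1/15 + 1/19)] = -1.26
df = n₁ + n₂ − 2 = 32
p-value = P(T ≤ -1.26) ≈ 0.109
Since p ≈ 0.109 > α = 0.02, fail to reject H0; the data do not provide sufficient evidence against H0.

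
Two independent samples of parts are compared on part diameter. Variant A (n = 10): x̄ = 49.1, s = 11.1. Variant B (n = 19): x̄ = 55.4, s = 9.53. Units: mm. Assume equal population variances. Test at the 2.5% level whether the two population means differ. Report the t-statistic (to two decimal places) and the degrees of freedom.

Let group 1 = variant A, group 2 = variant B. H0: μ_1 = μ_2; H1: μ_1 ≠ μ_2 (two-sample pooled-variance t-test, two-sided).
s_p² = [(10−1)·11.1² + (19−1)·9.53²]/(10+19−2) = 101.617
t = (49.1 − 55.4)/√[101.617·(1/10 + 1/19)] = -1.60
df = n₁ + n₂ − 2 = 27
Two-sided p-value ≈ 0.1213
Since p ≈ 0.1213 > α = 0.025, fail to reject H0; the data do not provide sufficient evidence against H0.

t = -1.60, df = 27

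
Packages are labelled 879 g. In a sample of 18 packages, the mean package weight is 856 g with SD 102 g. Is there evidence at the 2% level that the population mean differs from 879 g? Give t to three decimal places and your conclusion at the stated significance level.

H0: μ = 879; H1: μ ≠ 879 (one-sample t-test, two-sided).
t = (x̄ − μ₀)/(s/√n) = (856 − 879)/(102/√18) = -0.957
df = n − 1 = 17
Two-sided p-value ≈ 0.3521
Since p ≈ 0.3521 > α = 0.02, fail to reject H0; the evidence is not statistically significant.

t = -0.957; fail to reject H0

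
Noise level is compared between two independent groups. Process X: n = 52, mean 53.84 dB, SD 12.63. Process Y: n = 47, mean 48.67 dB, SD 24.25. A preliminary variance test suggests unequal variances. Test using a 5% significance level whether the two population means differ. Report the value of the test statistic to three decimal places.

1.310

Let group 1 = process X, group 2 = process Y. H0: μ_1 = μ_2; H1: μ_1 ≠ μ_2 (Welch's two-sample t-test, two-sided).
t = (x̄_1 − x̄_2)/√(s_1²/n_1 + s_2²/n_2) = (53.84 − 48.67)/√(12.63²/52 + 24.25²/47) = 1.310
Welch–Satterthwaite df ≈ 67.65
Two-sided p-value ≈ 0.1947
Since p ≈ 0.1947 > α = 0.05, fail to reject H0; the data do not provide sufficient evidence against H0.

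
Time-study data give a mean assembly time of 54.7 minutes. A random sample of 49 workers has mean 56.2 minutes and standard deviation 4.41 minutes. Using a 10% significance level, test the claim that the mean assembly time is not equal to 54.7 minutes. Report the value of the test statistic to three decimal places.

H0: μ = 54.7; H1: μ ≠ 54.7 (one-sample t-test, two-sided).
t = (x̄ − μ₀)/(s/√n) = (56.2 − 54.7)/(4.41/√49) = 2.381
df = n − 1 = 48
Two-sided p-value ≈ 0.0213
Since p ≈ 0.0213 < α = 0.1, reject H0; the data support H1.

2.381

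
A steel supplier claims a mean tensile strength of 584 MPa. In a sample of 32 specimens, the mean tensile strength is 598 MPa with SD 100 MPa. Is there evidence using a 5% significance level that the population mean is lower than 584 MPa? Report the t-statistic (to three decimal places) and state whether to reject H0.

H0: μ = 584; H1: μ < 584 (one-sample t-test, left-tailed).
t = (x̄ − μ₀)/(s/√n) = (598 − 584)/(100/√32) = 0.792
df = n − 1 = 31
p-value = P(T ≤ 0.792) ≈ 0.7828
Since p ≈ 0.7828 > α = 0.05, fail to reject H0; the data do not provide sufficient evidence against H0.

t = 0.792; fail to reject H0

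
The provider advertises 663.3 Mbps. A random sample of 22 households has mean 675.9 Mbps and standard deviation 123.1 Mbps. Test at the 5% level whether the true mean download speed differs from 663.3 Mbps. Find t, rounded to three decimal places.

H0: μ = 663.3; H1: μ ≠ 663.3 (one-sample t-test, two-sided).
t = (x̄ − μ₀)/(s/√n) = (675.9 − 663.3)/(123.1/√22) = 0.480
df = n − 1 = 21
Two-sided p-value ≈ 0.636
Since p ≈ 0.636 > α = 0.05, fail to reject H0; the evidence is not statistically significant.

0.480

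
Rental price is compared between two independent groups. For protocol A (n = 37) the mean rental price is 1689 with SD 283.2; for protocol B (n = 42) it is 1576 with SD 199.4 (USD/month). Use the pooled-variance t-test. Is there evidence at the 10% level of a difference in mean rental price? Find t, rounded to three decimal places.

Let group 1 = protocol A, group 2 = protocol B. H0: μ_1 = μ_2; H1: μ_1 ≠ μ_2 (two-sample pooled-variance t-test, two-sided).
s_p² = [(37−1)·283.2² + (42−1)·199.4²]/(37+42−2) = 58668.3
t = (1689 − 1576)/√[58668.3·(1/37 + 1/42)] = 2.069
df = n₁ + n₂ − 2 = 77
Two-sided p-value ≈ 0.042
Since p ≈ 0.042 < α = 0.1, reject H0; the data support H1.

2.069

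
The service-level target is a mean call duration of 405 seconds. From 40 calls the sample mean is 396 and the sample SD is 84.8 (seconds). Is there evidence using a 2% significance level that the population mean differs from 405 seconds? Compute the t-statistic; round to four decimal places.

H0: μ = 405; H1: μ ≠ 405 (one-sample t-test, two-sided).
t = (x̄ − μ₀)/(s/√n) = (396 − 405)/(84.8/√40) = -0.6712
df = n − 1 = 39
Two-sided p-value ≈ 0.5060
Since p ≈ 0.5060 > α = 0.02, fail to reject H0; the evidence is not statistically significant.

-0.6712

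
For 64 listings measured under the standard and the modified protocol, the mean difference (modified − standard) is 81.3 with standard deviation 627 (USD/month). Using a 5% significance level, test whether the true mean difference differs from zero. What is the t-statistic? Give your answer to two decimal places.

H0: μ_d = 0; H1: μ_d ≠ 0 (paired t-test on the differences, two-sided).
t = d̄/(s_d/√n) = 81.3/(627/√64) = 1.04
df = n − 1 = 63
Two-sided p-value ≈ 0.3036
Since p ≈ 0.3036 > α = 0.05, fail to reject H0; the evidence is not statistically significant.

1.04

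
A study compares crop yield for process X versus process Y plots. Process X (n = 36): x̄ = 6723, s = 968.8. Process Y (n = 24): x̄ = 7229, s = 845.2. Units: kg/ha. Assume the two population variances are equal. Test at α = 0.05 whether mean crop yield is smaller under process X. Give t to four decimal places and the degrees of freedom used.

Let group 1 = process X, group 2 = process Y. H0: μ_1 = μ_2; H1: μ_1 < μ_2 (two-sample pooled-variance t-test, left-tailed).
s_p² = [(36−1)·968.8² + (24−1)·845.2²]/(36+24−2) = 849662
t = (6723 − 7229)/√[849662·(1/36 + 1/24)] = -2.0831
df = n₁ + n₂ − 2 = 58
p-value = P(T ≤ -2.0831) ≈ 0.021
Since p ≈ 0.021 < α = 0.05, reject H0; the data support H1.

t = -2.0831, df = 58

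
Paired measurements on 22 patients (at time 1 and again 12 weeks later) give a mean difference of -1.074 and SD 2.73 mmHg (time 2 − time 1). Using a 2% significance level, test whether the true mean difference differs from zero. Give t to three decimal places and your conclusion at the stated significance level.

H0: μ_d = 0; H1: μ_d ≠ 0 (paired t-test on the differences, two-sided).
t = d̄/(s_d/√n) = -1.074/(2.73/√22) = -1.845
df = n − 1 = 21
Two-sided p-value ≈ 0.079
Since p ≈ 0.079 > α = 0.02, fail to reject H0; the data do not provide sufficient evidence against H0.

t = -1.845; fail to reject H0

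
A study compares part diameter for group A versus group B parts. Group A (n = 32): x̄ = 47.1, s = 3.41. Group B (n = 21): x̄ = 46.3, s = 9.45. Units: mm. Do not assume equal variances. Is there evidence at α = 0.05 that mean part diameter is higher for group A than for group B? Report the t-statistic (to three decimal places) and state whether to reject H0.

Let group 1 = group A, group 2 = group B. H0: μ_1 = μ_2; H1: μ_1 > μ_2 (Welch's two-sample t-test, right-tailed).
t = (x̄_1 − x̄_2)/√(s_1²/n_1 + s_2²/n_2) = (47.1 − 46.3)/√(3.41²/32 + 9.45²/21) = 0.372
Welch–Satterthwaite df ≈ 23.45
p-value = P(T ≥ 0.372) ≈ 0.356
Since p ≈ 0.356 > α = 0.05, fail to reject H0; the evidence is not statistically significant.

t = 0.372; fail to reject H0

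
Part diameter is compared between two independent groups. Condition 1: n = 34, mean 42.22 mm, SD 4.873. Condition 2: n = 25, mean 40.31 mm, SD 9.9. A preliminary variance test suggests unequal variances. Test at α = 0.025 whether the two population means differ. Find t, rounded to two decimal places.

Let group 1 = condition 1, group 2 = condition 2. H0: μ_1 = μ_2; H1: μ_1 ≠ μ_2 (Welch's two-sample t-test, two-sided).
t = (x̄_1 − x̄_2)/√(s_1²/n_1 + s_2²/n_2) = (42.22 − 40.31)/√(4.873²/34 + 9.9²/25) = 0.89
Welch–Satterthwaite df ≈ 32.56
Two-sided p-value ≈ 0.3807
Since p ≈ 0.3807 > α = 0.025, fail to reject H0; the data do not provide sufficient evidence against H0.

0.89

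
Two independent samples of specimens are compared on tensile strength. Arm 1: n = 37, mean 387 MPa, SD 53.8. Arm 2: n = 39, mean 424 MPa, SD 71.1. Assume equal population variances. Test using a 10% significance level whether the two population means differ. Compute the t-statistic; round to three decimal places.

-2.548

Let group 1 = arm 1, group 2 = arm 2. H0: μ_1 = μ_2; H1: μ_1 ≠ μ_2 (two-sample pooled-variance t-test, two-sided).
s_p² = [(37−1)·53.8² + (39−1)·71.1²]/(37+39−2) = 4004.02
t = (387 − 424)/√[4004.02·(1/37 + 1/39)] = -2.548
df = n₁ + n₂ − 2 = 74
Two-sided p-value ≈ 0.0129
Since p ≈ 0.0129 < α = 0.1, reject H0; the evidence is statistically significant.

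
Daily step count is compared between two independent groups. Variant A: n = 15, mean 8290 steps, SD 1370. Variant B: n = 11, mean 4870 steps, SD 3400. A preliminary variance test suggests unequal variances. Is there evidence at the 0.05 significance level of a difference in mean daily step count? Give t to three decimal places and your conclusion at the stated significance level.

t = 3.154; reject H0

Let group 1 = variant A, group 2 = variant B. H0: μ_1 = μ_2; H1: μ_1 ≠ μ_2 (Welch's two-sample t-test, two-sided).
t = (x̄_1 − x̄_2)/√(s_1²/n_1 + s_2²/n_2) = (8290 − 4870)/√(1370²/15 + 3400²/11) = 3.154
Welch–Satterthwaite df ≈ 12.40
Two-sided p-value ≈ 0.008
Since p ≈ 0.008 < α = 0.05, reject H0; the data support H1.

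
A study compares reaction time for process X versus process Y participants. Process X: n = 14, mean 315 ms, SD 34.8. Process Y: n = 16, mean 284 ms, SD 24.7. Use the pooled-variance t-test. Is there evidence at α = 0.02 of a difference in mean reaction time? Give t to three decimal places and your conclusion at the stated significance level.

t = 2.841; reject H0

Let group 1 = process X, group 2 = process Y. H0: μ_1 = μ_2; H1: μ_1 ≠ μ_2 (two-sample pooled-variance t-test, two-sided).
s_p² = [(14−1)·34.8² + (16−1)·24.7²]/(14+16−2) = 889.102
t = (315 − 284)/√[889.102·(1/14 + 1/16)] = 2.841
df = n₁ + n₂ − 2 = 28
Two-sided p-value ≈ 0.0083
Since p ≈ 0.0083 < α = 0.02, reject H0; the data support H1.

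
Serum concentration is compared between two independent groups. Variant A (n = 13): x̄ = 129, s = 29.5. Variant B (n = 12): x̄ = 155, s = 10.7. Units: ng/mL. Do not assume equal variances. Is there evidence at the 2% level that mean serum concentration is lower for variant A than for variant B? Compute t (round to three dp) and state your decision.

Let group 1 = variant A, group 2 = variant B. H0: μ_1 = μ_2; H1: μ_1 < μ_2 (Welch's two-sample t-test, left-tailed).
t = (x̄_1 − x̄_2)/√(s_1²/n_1 + s_2²/n_2) = (129 − 155)/√(29.5²/13 + 10.7²/12) = -2.973
Welch–Satterthwaite df ≈ 15.32
p-value = P(T ≤ -2.973) ≈ 0.005
Since p ≈ 0.005 < α = 0.02, reject H0; the evidence is statistically significant.

t = -2.973; reject H0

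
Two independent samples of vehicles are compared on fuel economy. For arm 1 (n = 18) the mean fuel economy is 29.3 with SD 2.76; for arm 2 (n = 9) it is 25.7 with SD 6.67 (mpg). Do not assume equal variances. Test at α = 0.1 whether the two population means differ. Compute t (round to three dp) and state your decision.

Let group 1 = arm 1, group 2 = arm 2. H0: μ_1 = μ_2; H1: μ_1 ≠ μ_2 (Welch's two-sample t-test, two-sided).
t = (x̄_1 − x̄_2)/√(s_1²/n_1 + s_2²/n_2) = (29.3 − 25.7)/√(2.76²/18 + 6.67²/9) = 1.554
Welch–Satterthwaite df ≈ 9.40
Two-sided p-value ≈ 0.1532
Since p ≈ 0.1532 > α = 0.1, fail to reject H0; the data do not provide sufficient evidence against H0.

t = 1.554; fail to reject H0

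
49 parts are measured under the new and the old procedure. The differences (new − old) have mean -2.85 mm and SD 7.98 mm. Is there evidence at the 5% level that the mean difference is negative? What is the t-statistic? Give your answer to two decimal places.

H0: μ_d = 0; H1: μ_d < 0 (paired t-test on the differences, left-tailed).
t = d̄/(s_d/√n) = -2.85/(7.98/√49) = -2.50
df = n − 1 = 48
p-value = P(T ≤ -2.50) ≈ 0.0079
Since p ≈ 0.0079 < α = 0.05, reject H0; the data support H1.

-2.50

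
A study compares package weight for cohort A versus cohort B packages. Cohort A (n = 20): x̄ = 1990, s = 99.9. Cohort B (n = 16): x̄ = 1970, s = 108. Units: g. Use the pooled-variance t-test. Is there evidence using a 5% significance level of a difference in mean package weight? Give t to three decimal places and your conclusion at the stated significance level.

Let group 1 = cohort A, group 2 = cohort B. H0: μ_1 = μ_2; H1: μ_1 ≠ μ_2 (two-sample pooled-variance t-test, two-sided).
s_p² = [(20−1)·99.9² + (16−1)·108²]/(20+16−2) = 10722.9
t = (1990 − 1970)/√[10722.9·(1/20 + 1/16)] = 0.576
df = n₁ + n₂ − 2 = 34
Two-sided p-value ≈ 0.569
Since p ≈ 0.569 > α = 0.05, fail to reject H0; the data do not provide sufficient evidence against H0.

t = 0.576; fail to reject H0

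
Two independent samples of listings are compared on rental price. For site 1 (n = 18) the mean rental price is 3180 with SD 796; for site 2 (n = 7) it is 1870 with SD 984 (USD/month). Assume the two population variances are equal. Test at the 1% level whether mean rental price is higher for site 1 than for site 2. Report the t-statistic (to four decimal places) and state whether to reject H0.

t = 3.4637; reject H0

Let group 1 = site 1, group 2 = site 2. H0: μ_1 = μ_2; H1: μ_1 > μ_2 (two-sample pooled-variance t-test, right-tailed).
s_p² = [(18−1)·796² + (7−1)·984²]/(18+7−2) = 720913
t = (3180 − 1870)/√[720913·(1/18 + 1/7)] = 3.4637
df = n₁ + n₂ − 2 = 23
p-value = P(T ≥ 3.4637) ≈ 0.0011
Since p ≈ 0.0011 < α = 0.01, reject H0; the data support H1.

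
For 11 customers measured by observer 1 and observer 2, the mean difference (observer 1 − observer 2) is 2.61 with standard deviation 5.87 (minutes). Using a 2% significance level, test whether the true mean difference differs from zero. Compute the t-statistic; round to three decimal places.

1.475

H0: μ_d = 0; H1: μ_d ≠ 0 (paired t-test on the differences, two-sided).
t = d̄/(s_d/√n) = 2.61/(5.87/√11) = 1.475
df = n − 1 = 10
Two-sided p-value ≈ 0.171
Since p ≈ 0.171 > α = 0.02, fail to reject H0; the data do not provide sufficient evidence against H0.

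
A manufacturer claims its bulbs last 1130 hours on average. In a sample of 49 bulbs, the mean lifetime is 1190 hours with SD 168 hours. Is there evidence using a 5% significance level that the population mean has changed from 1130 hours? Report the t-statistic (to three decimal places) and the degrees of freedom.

t = 2.500, df = 48

H0: μ = 1130; H1: μ ≠ 1130 (one-sample t-test, two-sided).
t = (x̄ − μ₀)/(s/√n) = (1190 − 1130)/(168/√49) = 2.500
df = n − 1 = 48
Two-sided p-value ≈ 0.016
Since p ≈ 0.016 < α = 0.05, reject H0; the data support H1.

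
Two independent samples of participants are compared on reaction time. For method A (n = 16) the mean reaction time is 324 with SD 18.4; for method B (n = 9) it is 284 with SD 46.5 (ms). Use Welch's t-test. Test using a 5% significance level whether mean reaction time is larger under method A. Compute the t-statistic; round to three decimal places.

Let group 1 = method A, group 2 = method B. H0: μ_1 = μ_2; H1: μ_1 > μ_2 (Welch's two-sample t-test, right-tailed).
t = (x̄_1 − x̄_2)/√(s_1²/n_1 + s_2²/n_2) = (324 − 284)/√(18.4²/16 + 46.5²/9) = 2.474
Welch–Satterthwaite df ≈ 9.43
p-value = P(T ≥ 2.474) ≈ 0.0171
Since p ≈ 0.0171 < α = 0.05, reject H0; the evidence is statistically significant.

2.474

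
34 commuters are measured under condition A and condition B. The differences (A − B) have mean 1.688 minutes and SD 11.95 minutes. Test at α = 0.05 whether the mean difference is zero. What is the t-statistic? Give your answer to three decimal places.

0.824

H0: μ_d = 0; H1: μ_d ≠ 0 (paired t-test on the differences, two-sided).
t = d̄/(s_d/√n) = 1.688/(11.95/√34) = 0.824
df = n − 1 = 33
Two-sided p-value ≈ 0.4161
Since p ≈ 0.4161 > α = 0.05, fail to reject H0; the evidence is not statistically significant.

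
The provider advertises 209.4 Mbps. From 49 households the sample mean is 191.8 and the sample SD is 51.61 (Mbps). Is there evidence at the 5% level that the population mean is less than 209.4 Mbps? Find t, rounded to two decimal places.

H0: μ = 209.4; H1: μ < 209.4 (one-sample t-test, left-tailed).
t = (x̄ − μ₀)/(s/√n) = (191.8 − 209.4)/(51.61/√49) = -2.39
df = n − 1 = 48
p-value = P(T ≤ -2.39) ≈ 0.0105
Since p ≈ 0.0105 < α = 0.05, reject H0; the data support H1.

-2.39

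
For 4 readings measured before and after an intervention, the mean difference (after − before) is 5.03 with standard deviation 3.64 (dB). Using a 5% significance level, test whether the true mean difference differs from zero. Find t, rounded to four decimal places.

H0: μ_d = 0; H1: μ_d ≠ 0 (paired t-test on the differences, two-sided).
t = d̄/(s_d/√n) = 5.03/(3.64/√4) = 2.7637
df = n − 1 = 3
Two-sided p-value ≈ 0.070
Since p ≈ 0.070 > α = 0.05, fail to reject H0; the data do not provide sufficient evidence against H0.

2.7637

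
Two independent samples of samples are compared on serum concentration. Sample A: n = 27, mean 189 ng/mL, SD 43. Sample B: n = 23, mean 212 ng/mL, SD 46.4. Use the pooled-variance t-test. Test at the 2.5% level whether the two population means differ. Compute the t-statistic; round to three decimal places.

Let group 1 = sample A, group 2 = sample B. H0: μ_1 = μ_2; H1: μ_1 ≠ μ_2 (two-sample pooled-variance t-test, two-sided).
s_p² = [(27−1)·43² + (23−1)·46.4²]/(27+23−2) = 1988.31
t = (189 − 212)/√[1988.31·(1/27 + 1/23)] = -1.818
df = n₁ + n₂ − 2 = 48
Two-sided p-value ≈ 0.075
Since p ≈ 0.075 > α = 0.025, fail to reject H0; the evidence is not statistically significant.

-1.818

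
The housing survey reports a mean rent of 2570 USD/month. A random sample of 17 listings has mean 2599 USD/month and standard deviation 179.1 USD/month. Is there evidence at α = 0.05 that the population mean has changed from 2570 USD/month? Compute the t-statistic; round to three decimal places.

0.668

H0: μ = 2570; H1: μ ≠ 2570 (one-sample t-test, two-sided).
t = (x̄ − μ₀)/(s/√n) = (2599 − 2570)/(179.1/√17) = 0.668
df = n − 1 = 16
Two-sided p-value ≈ 0.514
Since p ≈ 0.514 > α = 0.05, fail to reject H0; the data do not provide sufficient evidence against H0.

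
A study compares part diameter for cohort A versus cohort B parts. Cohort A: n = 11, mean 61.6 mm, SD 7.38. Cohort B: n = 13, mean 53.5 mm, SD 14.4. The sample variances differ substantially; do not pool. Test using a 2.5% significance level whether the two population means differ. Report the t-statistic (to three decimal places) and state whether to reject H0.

t = 1.772; fail to reject H0

Let group 1 = cohort A, group 2 = cohort B. H0: μ_1 = μ_2; H1: μ_1 ≠ μ_2 (Welch's two-sample t-test, two-sided).
t = (x̄_1 − x̄_2)/√(s_1²/n_1 + s_2²/n_2) = (61.6 − 53.5)/√(7.38²/11 + 14.4²/13) = 1.772
Welch–Satterthwaite df ≈ 18.47
Two-sided p-value ≈ 0.0929
Since p ≈ 0.0929 > α = 0.025, fail to reject H0; the evidence is not statistically significant.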